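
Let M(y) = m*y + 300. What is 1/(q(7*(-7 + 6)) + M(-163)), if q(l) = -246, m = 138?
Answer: -1/22440 ≈ -4.4563e-5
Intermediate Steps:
M(y) = 300 + 138*y (M(y) = 138*y + 300 = 300 + 138*y)
1/(q(7*(-7 + 6)) + M(-163)) = 1/(-246 + (300 + 138*(-163))) = 1/(-246 + (300 - 22494)) = 1/(-246 - 22194) = 1/(-22440) = -1/22440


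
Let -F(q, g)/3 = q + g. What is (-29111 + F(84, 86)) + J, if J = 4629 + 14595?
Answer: -10397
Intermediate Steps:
F(q, g) = -3*g - 3*q (F(q, g) = -3*(q + g) = -3*(g + q) = -3*g - 3*q)
J = 19224
(-29111 + F(84, 86)) + J = (-29111 + (-3*86 - 3*84)) + 19224 = (-29111 + (-258 - 252)) + 19224 = (-29111 - 510) + 19224 = -29621 + 19224 = -10397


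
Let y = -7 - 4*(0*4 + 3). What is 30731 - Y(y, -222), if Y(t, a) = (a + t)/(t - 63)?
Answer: 2519701/82 ≈ 30728.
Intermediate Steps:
y = -19 (y = -7 - 4*(0 + 3) = -7 - 4*3 = -7 - 12 = -19)
Y(t, a) = (a + t)/(-63 + t)
30731 - Y(y, -222) = 30731 - (-222 - 19)/(-63 - 19) = 30731 - (-241)/(-82) = 30731 - (-1)*(-241)/82 = 30731 - 1*241/82 = 30731 - 241/82 = 2519701/82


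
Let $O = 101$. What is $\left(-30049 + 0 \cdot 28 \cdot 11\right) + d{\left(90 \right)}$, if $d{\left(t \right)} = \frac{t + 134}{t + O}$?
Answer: $- \frac{5739135}{191} \approx -30048.0$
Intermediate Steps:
$d{\left(t \right)} = \frac{134 + t}{101 + t}$ ($d{\left(t \right)} = \frac{t + 134}{t + 101} = \frac{134 + t}{101 + t}$)
$\left(-30049 + 0 \cdot 28 \cdot 11\right) + d{\left(90 \right)} = \left(-30049 + 0 \cdot 28 \cdot 11\right) + \frac{134 + 90}{101 + 90} = \left(-30049 + 0 \cdot 11\right) + \frac{1}{191} \cdot 224 = \left(-30049 + 0\right) + \frac{1}{191} \cdot 224 = -30049 + \frac{224}{191} = - \frac{5739135}{191}$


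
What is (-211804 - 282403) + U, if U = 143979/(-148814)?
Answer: -73545064477/148814 ≈ -4.9421e+5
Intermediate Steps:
U = -143979/148814 (U = 143979*(-1/148814) = -143979/148814 ≈ -0.96751)
(-211804 - 282403) + U = (-211804 - 282403) - 143979/148814 = -494207 - 143979/148814 = -73545064477/148814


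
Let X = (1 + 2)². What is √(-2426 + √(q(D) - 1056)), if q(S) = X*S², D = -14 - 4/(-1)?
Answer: √(-2426 + 2*I*√39) ≈ 0.1268 + 49.255*I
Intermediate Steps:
X = 9 (X = 3² = 9)
D = -10 (D = -14 - 4*(-1) = -14 + 4 = -10)
q(S) = 9*S²
√(-2426 + √(q(D) - 1056)) = √(-2426 + √(9*(-10)² - 1056)) = √(-2426 + √(9*100 - 1056)) = √(-2426 + √(900 - 1056)) = √(-2426 + √(-156)) = √(-2426 + 2*I*√39)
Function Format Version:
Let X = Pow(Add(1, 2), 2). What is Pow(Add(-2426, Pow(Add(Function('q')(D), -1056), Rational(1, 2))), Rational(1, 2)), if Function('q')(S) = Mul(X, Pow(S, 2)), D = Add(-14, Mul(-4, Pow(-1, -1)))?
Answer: Pow(Add(-2426, Mul(2, I, Pow(39, Rational(1, 2)))), Rational(1, 2)) ≈ Add(0.1268, Mul(49.255, I))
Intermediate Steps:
X = 9 (X = Pow(3, 2) = 9)
D = -10 (D = Add(-14, Mul(-4, -1)) = Add(-14, 4) = -10)
Function('q')(S) = Mul(9, Pow(S, 2))
Pow(Add(-2426, Pow(Add(Function('q')(D), -1056), Rational(1, 2))), Rational(1, 2)) = Pow(Add(-2426, Pow(Add(Mul(9, Pow(-10, 2)), -1056), Rational(1, 2))), Rational(1, 2)) = Pow(Add(-2426, Pow(Add(Mul(9, 100), -1056), Rational(1, 2))), Rational(1, 2)) = Pow(Add(-2426, Pow(Add(900, -1056), Rational(1, 2))), Rational(1, 2)) = Pow(Add(-2426, Pow(-156, Rational(1, 2))), Rational(1, 2)) = Pow(Add(-2426, Mul(2, I, Pow(39, Rational(1, 2)))), Rational(1, 2))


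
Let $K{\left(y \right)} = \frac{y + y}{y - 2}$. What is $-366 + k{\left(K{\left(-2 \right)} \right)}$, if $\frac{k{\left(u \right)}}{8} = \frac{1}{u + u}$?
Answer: $-362$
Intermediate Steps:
$K{\left(y \right)} = \frac{2 y}{-2 + y}$
$k{\left(u \right)} = \frac{4}{u}$ ($k{\left(u \right)} = \frac{8}{u + u} = \frac{8}{2 u} = 8 \frac{1}{2 u} = \frac{4}{u}$)
$-366 + k{\left(K{\left(-2 \right)} \right)} = -366 + \frac{4}{2 \left(-2\right) \frac{1}{-2 - 2}} = -366 + \frac{4}{2 \left(-2\right) \frac{1}{-4}} = -366 + \frac{4}{2 \left(-2\right) \left(- \frac{1}{4}\right)} = -366 + \frac{4}{1} = -366 + 4 \cdot 1 = -366 + 4 = -362$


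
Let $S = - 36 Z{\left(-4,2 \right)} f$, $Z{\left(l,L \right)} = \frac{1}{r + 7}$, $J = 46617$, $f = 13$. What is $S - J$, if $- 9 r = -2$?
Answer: $- \frac{233409}{5} \approx -46682.0$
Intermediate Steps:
$r = \frac{2}{9}$ ($r = \left(- \frac{1}{9}\right) \left(-2\right) = \frac{2}{9} \approx 0.22222$)
$Z{\left(l,L \right)} = \frac{9}{65}$ ($Z{\left(l,L \right)} = \frac{1}{\frac{2}{9} + 7} = \frac{1}{\frac{65}{9}} = \frac{9}{65}$)
$S = - \frac{324}{5}$ ($S = \left(-36\right) \frac{9}{65} \cdot 13 = \left(- \frac{324}{65}\right) 13 = - \frac{324}{5} \approx -64.8$)
$S - J = - \frac{324}{5} - 46617 = - \frac{233409}{5}$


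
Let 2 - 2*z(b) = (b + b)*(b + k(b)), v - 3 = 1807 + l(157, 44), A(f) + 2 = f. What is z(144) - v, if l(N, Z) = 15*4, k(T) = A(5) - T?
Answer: -2301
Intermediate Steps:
A(f) = -2 + f
k(T) = 3 - T (k(T) = (-2 + 5) - T = 3 - T)
l(N, Z) = 60
v = 1870 (v = 3 + (1807 + 60) = 3 + 1867 = 1870)
z(b) = 1 - 3*b (z(b) = 1 - (b + b)*(b + (3 - b))/2 = 1 - 2*b*3/2 = 1 - 3*b)
z(144) - v = (1 - 3*144) - 1*1870 = (1 - 432) - 1870 = -431 - 1870 = -2301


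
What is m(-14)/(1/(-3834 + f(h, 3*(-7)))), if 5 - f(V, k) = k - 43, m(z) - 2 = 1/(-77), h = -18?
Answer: -576045/77 ≈ -7481.1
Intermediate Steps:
m(z) = 153/77 (m(z) = 2 + 1/(-77) = 2 - 1/77 = 153/77)
f(V, k) = 48 - k (f(V, k) = 5 - (k - 43) = 5 - (-43 + k) = 5 + (43 - k) = 48 - k)
m(-14)/(1/(-3834 + f(h, 3*(-7)))) = 153/(77*(1/(-3834 + (48 - 3*(-7))))) = 153/(77*(1/(-3834 + (48 - 1*(-21))))) = 153/(77*(1/(-3834 + (48 + 21)))) = 153/(77*(1/(-3834 + 69))) = 153/(77*(1/(-3765))) = 153/(77*(-1/3765)) = (153/77)*(-3765) = -576045/77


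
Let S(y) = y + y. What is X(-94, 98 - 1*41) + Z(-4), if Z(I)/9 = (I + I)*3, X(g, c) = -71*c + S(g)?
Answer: -4451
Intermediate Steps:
S(y) = 2*y
X(g, c) = -71*c + 2*g
Z(I) = 54*I (Z(I) = 9*((I + I)*3) = 9*((2*I)*3) = 9*(6*I) = 54*I)
X(-94, 98 - 1*41) + Z(-4) = (-71*(98 - 1*41) + 2*(-94)) + 54*(-4) = (-71*(98 - 41) - 188) - 216 = (-71*57 - 188) - 216 = (-4047 - 188) - 216 = -4235 - 216 = -4451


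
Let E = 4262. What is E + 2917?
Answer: 7179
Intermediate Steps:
E + 2917 = 4262 + 2917 = 7179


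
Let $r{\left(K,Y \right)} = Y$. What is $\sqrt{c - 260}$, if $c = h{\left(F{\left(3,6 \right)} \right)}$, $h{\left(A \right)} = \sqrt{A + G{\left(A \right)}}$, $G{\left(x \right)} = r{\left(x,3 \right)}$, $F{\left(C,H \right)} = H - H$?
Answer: $\sqrt{-260 + \sqrt{3}} \approx 16.071 i$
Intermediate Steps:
$F{\left(C,H \right)} = 0$
$G{\left(x \right)} = 3$
$h{\left(A \right)} = \sqrt{3 + A}$ ($h{\left(A \right)} = \sqrt{A + 3} = \sqrt{3 + A}$)
$c = \sqrt{3}$ ($c = \sqrt{3 + 0} = \sqrt{3} \approx 1.732$)
$\sqrt{c - 260} = \sqrt{\sqrt{3} - 260} = \sqrt{-260 + \sqrt{3}}$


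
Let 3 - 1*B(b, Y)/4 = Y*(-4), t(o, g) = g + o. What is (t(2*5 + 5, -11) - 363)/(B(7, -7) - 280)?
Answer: 359/380 ≈ 0.94474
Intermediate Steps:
B(b, Y) = 12 + 16*Y (B(b, Y) = 12 - 4*Y*(-4) = 12 - (-16)*Y = 12 + 16*Y)
(t(2*5 + 5, -11) - 363)/(B(7, -7) - 280) = ((-11 + (2*5 + 5)) - 363)/((12 + 16*(-7)) - 280) = ((-11 + (10 + 5)) - 363)/((12 - 112) - 280) = ((-11 + 15) - 363)/(-100 - 280) = (4 - 363)/(-380) = -359*(-1/380) = 359/380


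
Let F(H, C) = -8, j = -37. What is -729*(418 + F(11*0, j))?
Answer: -298890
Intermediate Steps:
-729*(418 + F(11*0, j)) = -729*(418 - 8) = -729*410 = -298890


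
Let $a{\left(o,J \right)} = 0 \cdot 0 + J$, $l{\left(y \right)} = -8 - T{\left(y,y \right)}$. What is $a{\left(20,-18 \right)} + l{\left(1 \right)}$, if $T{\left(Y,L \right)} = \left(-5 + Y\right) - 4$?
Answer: $-18$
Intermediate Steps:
$T{\left(Y,L \right)} = -9 + Y$
$l{\left(y \right)} = 1 - y$ ($l{\left(y \right)} = -8 - \left(-9 + y\right) = 1 - y$)
$a{\left(o,J \right)} = J$ ($a{\left(o,J \right)} = 0 + J = J$)
$a{\left(20,-18 \right)} + l{\left(1 \right)} = -18 + \left(1 - 1\right) = -18 + 0 = -18$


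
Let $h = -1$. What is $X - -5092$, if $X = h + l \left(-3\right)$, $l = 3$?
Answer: $5082$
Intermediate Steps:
$X = -10$ ($X = -1 + 3 \left(-3\right) = -1 - 9 = -10$)
$X - -5092 = -10 - -5092 = -10 + 5092 = 5082$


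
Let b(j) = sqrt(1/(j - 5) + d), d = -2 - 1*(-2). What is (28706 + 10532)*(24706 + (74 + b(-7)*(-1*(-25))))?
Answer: 972317640 + 490475*I*sqrt(3)/3 ≈ 9.7232e+8 + 2.8318e+5*I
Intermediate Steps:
d = 0 (d = -2 + 2 = 0)
b(j) = sqrt(1/(-5 + j)) (b(j) = sqrt(1/(j - 5) + 0) = sqrt(1/(-5 + j) + 0) = sqrt(1/(-5 + j)))
(28706 + 10532)*(24706 + (74 + b(-7)*(-1*(-25)))) = (28706 + 10532)*(24706 + (74 + sqrt(1/(-5 - 7))*(-1*(-25)))) = 39238*(24706 + (74 + sqrt(1/(-12))*25)) = 39238*(24706 + (74 + sqrt(-1/12)*25)) = 39238*(24706 + (74 + (I*sqrt(3)/6)*25)) = 39238*(24706 + (74 + 25*I*sqrt(3)/6)) = 39238*(24780 + 25*I*sqrt(3)/6) = 972317640 + 490475*I*sqrt(3)/3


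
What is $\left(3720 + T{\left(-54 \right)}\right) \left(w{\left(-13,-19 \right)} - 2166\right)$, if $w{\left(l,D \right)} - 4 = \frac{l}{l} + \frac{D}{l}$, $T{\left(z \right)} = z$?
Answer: $-7916868$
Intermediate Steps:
$w{\left(l,D \right)} = 5 + \frac{D}{l}$ ($w{\left(l,D \right)} = 4 + \left(\frac{l}{l} + \frac{D}{l}\right) = 4 + \left(1 + \frac{D}{l}\right) = 5 + \frac{D}{l}$)
$\left(3720 + T{\left(-54 \right)}\right) \left(w{\left(-13,-19 \right)} - 2166\right) = \left(3720 - 54\right) \left(\left(5 - \frac{19}{-13}\right) - 2166\right) = 3666 \left(\left(5 - - \frac{19}{13}\right) - 2166\right) = 3666 \left(\left(5 + \frac{19}{13}\right) - 2166\right) = 3666 \left(\frac{84}{13} - 2166\right) = 3666 \left(- \frac{28074}{13}\right) = -7916868$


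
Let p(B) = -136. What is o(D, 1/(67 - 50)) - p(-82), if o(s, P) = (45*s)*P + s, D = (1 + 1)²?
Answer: 2560/17 ≈ 150.59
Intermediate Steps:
D = 4 (D = 2² = 4)
o(s, P) = s + 45*P*s (o(s, P) = 45*P*s + s = s + 45*P*s)
o(D, 1/(67 - 50)) - p(-82) = 4*(1 + 45/(67 - 50)) - 1*(-136) = 4*(1 + 45/17) + 136 = 4*(62/17) + 136 = 248/17 + 136 = 2560/17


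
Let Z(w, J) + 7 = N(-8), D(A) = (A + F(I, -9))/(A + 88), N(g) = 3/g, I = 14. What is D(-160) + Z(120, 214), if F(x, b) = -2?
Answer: -41/8 ≈ -5.1250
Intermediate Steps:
D(A) = (-2 + A)/(88 + A) (D(A) = (A - 2)/(A + 88) = (-2 + A)/(88 + A))
Z(w, J) = -59/8 (Z(w, J) = -7 + 3/(-8) = -7 + 3*(-⅛) = -7 - 3/8 = -59/8)
D(-160) + Z(120, 214) = (-2 - 160)/(88 - 160) - 59/8 = -162/(-72) - 59/8 = -1/72*(-162) - 59/8 = 9/4 - 59/8 = -41/8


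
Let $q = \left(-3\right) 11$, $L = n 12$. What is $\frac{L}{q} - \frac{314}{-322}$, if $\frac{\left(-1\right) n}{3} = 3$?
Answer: $\frac{7523}{1771} \approx 4.2479$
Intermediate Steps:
$n = -9$ ($n = \left(-3\right) 3 = -9$)
$L = -108$ ($L = \left(-9\right) 12 = -108$)
$q = -33$
$\frac{L}{q} - \frac{314}{-322} = - \frac{108}{-33} - \frac{314}{-322} = \left(-108\right) \left(- \frac{1}{33}\right) - - \frac{157}{161} = \frac{36}{11} + \frac{157}{161} = \frac{7523}{1771}$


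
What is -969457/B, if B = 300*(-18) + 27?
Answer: 969457/5373 ≈ 180.43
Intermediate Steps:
B = -5373 (B = -5400 + 27 = -5373)
-969457/B = -969457/(-5373) = -969457*(-1/5373) = 969457/5373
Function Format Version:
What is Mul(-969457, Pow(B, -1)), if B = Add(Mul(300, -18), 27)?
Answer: Rational(969457, 5373) ≈ 180.43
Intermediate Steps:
B = -5373 (B = Add(-5400, 27) = -5373)
Mul(-969457, Pow(B, -1)) = Mul(-969457, Pow(-5373, -1)) = Mul(-969457, Rational(-1, 5373)) = Rational(969457, 5373)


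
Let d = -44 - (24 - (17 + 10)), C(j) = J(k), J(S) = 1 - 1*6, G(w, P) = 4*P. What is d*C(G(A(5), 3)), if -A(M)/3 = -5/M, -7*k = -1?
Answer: 205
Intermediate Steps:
k = ⅐ (k = -⅐*(-1) = ⅐ ≈ 0.14286)
A(M) = 15/M (A(M) = -(-15)/M = 15/M)
J(S) = -5 (J(S) = 1 - 6 = -5)
C(j) = -5
d = -41 (d = -44 - (24 - 1*27) = -44 - (24 - 27) = -44 - 1*(-3) = -44 + 3 = -41)
d*C(G(A(5), 3)) = -41*(-5) = 205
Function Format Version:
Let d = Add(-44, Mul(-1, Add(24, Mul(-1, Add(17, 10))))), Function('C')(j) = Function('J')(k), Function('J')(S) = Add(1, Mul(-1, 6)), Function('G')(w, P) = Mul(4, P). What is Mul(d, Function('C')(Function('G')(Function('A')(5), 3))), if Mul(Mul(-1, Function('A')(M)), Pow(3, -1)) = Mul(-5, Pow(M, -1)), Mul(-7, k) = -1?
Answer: 205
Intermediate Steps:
k = Rational(1, 7) (k = Mul(Rational(-1, 7), -1) = Rational(1, 7) ≈ 0.14286)
Function('A')(M) = Mul(15, Pow(M, -1)) (Function('A')(M) = Mul(-3, Mul(-5, Pow(M, -1))) = Mul(15, Pow(M, -1)))
Function('J')(S) = -5 (Function('J')(S) = Add(1, -6) = -5)
Function('C')(j) = -5
d = -41 (d = Add(-44, Mul(-1, Add(24, Mul(-1, 27)))) = Add(-44, Mul(-1, Add(24, -27))) = Add(-44, Mul(-1, -3)) = Add(-44, 3) = -41)
Mul(d, Function('C')(Function('G')(Function('A')(5), 3))) = Mul(-41, -5) = 205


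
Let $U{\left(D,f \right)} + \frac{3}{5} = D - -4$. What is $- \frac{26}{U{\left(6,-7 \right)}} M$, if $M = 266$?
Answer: $- \frac{34580}{47} \approx -735.74$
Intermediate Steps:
$U{\left(D,f \right)} = \frac{17}{5} + D$ ($U{\left(D,f \right)} = - \frac{3}{5} + \left(D - -4\right) = - \frac{3}{5} + \left(D + 4\right) = - \frac{3}{5} + \left(4 + D\right) = \frac{17}{5} + D$)
$- \frac{26}{U{\left(6,-7 \right)}} M = - \frac{26}{\frac{17}{5} + 6} \cdot 266 = - \frac{26}{\frac{47}{5}} \cdot 266 = \left(-26\right) \frac{5}{47} \cdot 266 = \left(- \frac{130}{47}\right) 266 = - \frac{34580}{47}$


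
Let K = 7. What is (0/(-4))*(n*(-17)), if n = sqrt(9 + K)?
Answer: 0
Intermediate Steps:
n = 4 (n = sqrt(9 + 7) = sqrt(16) = 4)
(0/(-4))*(n*(-17)) = (0/(-4))*(4*(-17)) = (0*(-1/4))*(-68) = 0*(-68) = 0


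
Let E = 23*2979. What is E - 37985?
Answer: 30532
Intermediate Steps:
E = 68517
E - 37985 = 68517 - 37985 = 30532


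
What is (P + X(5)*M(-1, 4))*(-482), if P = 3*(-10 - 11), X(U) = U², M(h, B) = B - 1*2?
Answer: 6266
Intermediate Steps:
M(h, B) = -2 + B (M(h, B) = B - 2 = -2 + B)
P = -63 (P = 3*(-21) = -63)
(P + X(5)*M(-1, 4))*(-482) = (-63 + 5²*(-2 + 4))*(-482) = (-63 + 25*2)*(-482) = (-63 + 50)*(-482) = -13*(-482) = 6266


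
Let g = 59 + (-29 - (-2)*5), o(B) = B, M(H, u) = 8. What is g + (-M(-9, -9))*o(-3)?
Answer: 64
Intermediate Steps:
g = 40 (g = 59 + (-29 - 1*(-10)) = 59 + (-29 + 10) = 59 - 19 = 40)
g + (-M(-9, -9))*o(-3) = 40 - 1*8*(-3) = 40 - 8*(-3) = 40 + 24 = 64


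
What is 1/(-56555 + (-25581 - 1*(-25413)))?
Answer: -1/56723 ≈ -1.7630e-5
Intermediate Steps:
1/(-56555 + (-25581 - 1*(-25413))) = 1/(-56555 + (-25581 + 25413)) = 1/(-56555 - 168) = 1/(-56723) = -1/56723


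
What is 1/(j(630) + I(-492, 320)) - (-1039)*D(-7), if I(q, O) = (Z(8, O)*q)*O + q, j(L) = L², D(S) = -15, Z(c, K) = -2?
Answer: -11085423479/711288 ≈ -15585.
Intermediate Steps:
I(q, O) = q - 2*O*q (I(q, O) = (-2*q)*O + q = -2*O*q + q = q - 2*O*q)
1/(j(630) + I(-492, 320)) - (-1039)*D(-7) = 1/(630² - 492*(1 - 2*320)) - (-1039)*(-15) = 1/(396900 - 492*(1 - 640)) - 1*15585 = 1/(396900 - 492*(-639)) - 15585 = 1/(396900 + 314388) - 15585 = 1/711288 - 15585 = -11085423479/711288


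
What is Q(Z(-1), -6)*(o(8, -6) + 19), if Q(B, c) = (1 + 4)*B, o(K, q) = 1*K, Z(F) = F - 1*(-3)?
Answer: 270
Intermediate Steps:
Z(F) = 3 + F (Z(F) = F + 3 = 3 + F)
o(K, q) = K
Q(B, c) = 5*B
Q(Z(-1), -6)*(o(8, -6) + 19) = (5*(3 - 1))*(8 + 19) = (5*2)*27 = 10*27 = 270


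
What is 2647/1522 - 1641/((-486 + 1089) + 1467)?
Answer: 248474/262545 ≈ 0.94641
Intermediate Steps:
2647/1522 - 1641/((-486 + 1089) + 1467) = 2647*(1/1522) - 1641/(603 + 1467) = 2647/1522 - 1641/2070 = 2647/1522 - 1641*1/2070 = 2647/1522 - 547/690 = 248474/262545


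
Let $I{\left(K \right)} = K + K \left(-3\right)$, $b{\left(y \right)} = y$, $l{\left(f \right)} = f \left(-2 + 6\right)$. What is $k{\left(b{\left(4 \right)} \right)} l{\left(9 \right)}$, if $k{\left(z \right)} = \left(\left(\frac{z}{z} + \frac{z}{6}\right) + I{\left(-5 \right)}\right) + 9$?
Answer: $744$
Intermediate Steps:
$l{\left(f \right)} = 4 f$ ($l{\left(f \right)} = f 4 = 4 f$)
$I{\left(K \right)} = - 2 K$ ($I{\left(K \right)} = K - 3 K = - 2 K$)
$k{\left(z \right)} = 20 + \frac{z}{6}$ ($k{\left(z \right)} = \left(\left(\frac{z}{z} + \frac{z}{6}\right) - -10\right) + 9 = \left(\left(1 + z \frac{1}{6}\right) + 10\right) + 9 = \left(\left(1 + \frac{z}{6}\right) + 10\right) + 9 = \left(11 + \frac{z}{6}\right) + 9 = 20 + \frac{z}{6}$)
$k{\left(b{\left(4 \right)} \right)} l{\left(9 \right)} = \left(20 + \frac{1}{6} \cdot 4\right) 4 \cdot 9 = \left(20 + \frac{2}{3}\right) 36 = \frac{62}{3} \cdot 36 = 744$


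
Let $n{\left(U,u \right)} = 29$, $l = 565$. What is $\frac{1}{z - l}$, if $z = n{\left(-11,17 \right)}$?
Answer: $- \frac{1}{536} \approx -0.0018657$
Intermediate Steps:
$z = 29$
$\frac{1}{z - l} = \frac{1}{29 - 565} = \frac{1}{-536} = - \frac{1}{536}$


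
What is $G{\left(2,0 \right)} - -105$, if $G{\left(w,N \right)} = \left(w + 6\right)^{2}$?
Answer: $169$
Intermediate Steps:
$G{\left(w,N \right)} = \left(6 + w\right)^{2}$
$G{\left(2,0 \right)} - -105 = \left(6 + 2\right)^{2} - -105 = 8^{2} + 105 = 64 + 105 = 169$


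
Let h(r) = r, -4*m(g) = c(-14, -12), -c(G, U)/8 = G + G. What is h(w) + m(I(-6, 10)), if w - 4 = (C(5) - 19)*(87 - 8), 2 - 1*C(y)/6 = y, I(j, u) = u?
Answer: -2975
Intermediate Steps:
c(G, U) = -16*G (c(G, U) = -8*(G + G) = -16*G)
C(y) = 12 - 6*y
m(g) = -56 (m(g) = -(-4)*(-14) = -¼*224 = -56)
w = -2919 (w = 4 + ((12 - 6*5) - 19)*(87 - 8) = 4 + ((12 - 30) - 19)*79 = 4 + (-18 - 19)*79 = 4 - 37*79 = 4 - 2923 = -2919)
h(w) + m(I(-6, 10)) = -2919 - 56 = -2975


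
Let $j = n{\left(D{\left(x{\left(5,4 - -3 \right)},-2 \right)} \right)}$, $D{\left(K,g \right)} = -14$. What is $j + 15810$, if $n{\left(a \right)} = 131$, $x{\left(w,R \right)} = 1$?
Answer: $15941$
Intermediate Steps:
$j = 131$
$j + 15810 = 131 + 15810 = 15941$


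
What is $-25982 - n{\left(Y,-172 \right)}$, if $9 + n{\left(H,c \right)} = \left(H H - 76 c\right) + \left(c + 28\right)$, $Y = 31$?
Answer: $-39862$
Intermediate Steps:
$n{\left(H,c \right)} = 19 + H^{2} - 75 c$ ($n{\left(H,c \right)} = -9 + \left(\left(H H - 76 c\right) + \left(c + 28\right)\right) = -9 + \left(\left(H^{2} - 76 c\right) + \left(28 + c\right)\right) = -9 + \left(28 + H^{2} - 75 c\right) = 19 + H^{2} - 75 c$)
$-25982 - n{\left(Y,-172 \right)} = -25982 - \left(19 + 31^{2} - -12900\right) = -25982 - \left(19 + 961 + 12900\right) = -25982 - 13880 = -39862$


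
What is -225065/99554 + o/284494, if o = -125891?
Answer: -2734378383/1011518417 ≈ -2.7032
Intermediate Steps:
-225065/99554 + o/284494 = -225065/99554 - 125891/284494 = -2734378383/1011518417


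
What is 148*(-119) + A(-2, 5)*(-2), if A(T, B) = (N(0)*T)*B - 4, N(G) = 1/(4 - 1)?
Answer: -52792/3 ≈ -17597.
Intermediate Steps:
N(G) = ⅓ (N(G) = 1/3 = ⅓)
A(T, B) = -4 + B*T/3 (A(T, B) = (T/3)*B - 4 = B*T/3 - 4 = -4 + B*T/3)
148*(-119) + A(-2, 5)*(-2) = 148*(-119) + (-4 + (⅓)*5*(-2))*(-2) = -17612 + (-4 - 10/3)*(-2) = -17612 - 22/3*(-2) = -17612 + 44/3 = -52792/3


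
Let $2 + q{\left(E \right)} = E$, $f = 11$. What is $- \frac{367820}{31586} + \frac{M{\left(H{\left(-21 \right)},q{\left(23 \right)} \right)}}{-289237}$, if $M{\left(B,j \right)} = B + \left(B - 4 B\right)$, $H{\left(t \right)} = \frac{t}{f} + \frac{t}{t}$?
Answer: $- \frac{585129659230}{50247119351} \approx -11.645$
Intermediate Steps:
$q{\left(E \right)} = -2 + E$
$H{\left(t \right)} = 1 + \frac{t}{11}$ ($H{\left(t \right)} = \frac{t}{11} + \frac{t}{t} = t \frac{1}{11} + 1 = \frac{t}{11} + 1 = 1 + \frac{t}{11}$)
$M{\left(B,j \right)} = - 2 B$ ($M{\left(B,j \right)} = B - 3 B = - 2 B$)
$- \frac{367820}{31586} + \frac{M{\left(H{\left(-21 \right)},q{\left(23 \right)} \right)}}{-289237} = - \frac{367820}{31586} + \frac{\left(-2\right) \left(1 + \frac{1}{11} \left(-21\right)\right)}{-289237} = \left(-367820\right) \frac{1}{31586} + - 2 \left(1 - \frac{21}{11}\right) \left(- \frac{1}{289237}\right) = - \frac{183910}{15793} + \left(-2\right) \left(- \frac{10}{11}\right) \left(- \frac{1}{289237}\right) = - \frac{183910}{15793} + \frac{20}{11} \left(- \frac{1}{289237}\right) = - \frac{183910}{15793} - \frac{20}{3181607} = - \frac{585129659230}{50247119351}$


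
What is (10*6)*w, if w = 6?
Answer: 360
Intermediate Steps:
(10*6)*w = (10*6)*6 = 60*6 = 360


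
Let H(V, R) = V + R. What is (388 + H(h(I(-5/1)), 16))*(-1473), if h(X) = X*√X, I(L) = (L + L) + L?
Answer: -595092 + 22095*I*√15 ≈ -5.9509e+5 + 85574.0*I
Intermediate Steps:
I(L) = 3*L (I(L) = 2*L + L = 3*L)
h(X) = X^(3/2)
H(V, R) = R + V
(388 + H(h(I(-5/1)), 16))*(-1473) = (388 + (16 + (3*(-5/1))^(3/2)))*(-1473) = (388 + (16 + (3*(-5*1))^(3/2)))*(-1473) = (388 + (16 + (3*(-5))^(3/2)))*(-1473) = (388 + (16 + (-15)^(3/2)))*(-1473) = (388 + (16 - 15*I*√15))*(-1473) = (404 - 15*I*√15)*(-1473) = -595092 + 22095*I*√15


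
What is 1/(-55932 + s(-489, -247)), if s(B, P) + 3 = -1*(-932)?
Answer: -1/55003 ≈ -1.8181e-5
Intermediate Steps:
s(B, P) = 929 (s(B, P) = -3 - 1*(-932) = -3 + 932 = 929)
1/(-55932 + s(-489, -247)) = 1/(-55932 + 929) = 1/(-55003) = -1/55003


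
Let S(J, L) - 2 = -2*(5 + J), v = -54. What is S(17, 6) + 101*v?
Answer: -5496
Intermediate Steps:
S(J, L) = -8 - 2*J (S(J, L) = 2 - 2*(5 + J) = 2 + (-10 - 2*J) = -8 - 2*J)
S(17, 6) + 101*v = (-8 - 2*17) + 101*(-54) = (-8 - 34) - 5454 = -42 - 5454 = -5496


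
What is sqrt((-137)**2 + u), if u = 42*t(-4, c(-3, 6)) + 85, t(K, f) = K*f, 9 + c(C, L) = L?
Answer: sqrt(19358) ≈ 139.13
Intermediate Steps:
c(C, L) = -9 + L
u = 589 (u = 42*(-4*(-9 + 6)) + 85 = 42*(-4*(-3)) + 85 = 42*12 + 85 = 504 + 85 = 589)
sqrt((-137)**2 + u) = sqrt((-137)**2 + 589) = sqrt(18769 + 589) = sqrt(19358)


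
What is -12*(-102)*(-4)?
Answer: -4896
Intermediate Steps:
-12*(-102)*(-4) = 1224*(-4) = -4896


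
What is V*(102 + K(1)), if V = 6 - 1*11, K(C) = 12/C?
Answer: -570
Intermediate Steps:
V = -5 (V = 6 - 11 = -5)
V*(102 + K(1)) = -5*(102 + 12/1) = -5*(102 + 12*1) = -5*(102 + 12) = -5*114 = -570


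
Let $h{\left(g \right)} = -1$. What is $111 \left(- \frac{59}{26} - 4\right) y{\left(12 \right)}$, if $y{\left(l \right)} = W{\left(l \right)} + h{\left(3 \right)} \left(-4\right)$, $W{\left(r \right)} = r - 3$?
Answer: $- \frac{18093}{2} \approx -9046.5$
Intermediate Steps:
$W{\left(r \right)} = -3 + r$
$y{\left(l \right)} = 1 + l$ ($y{\left(l \right)} = \left(-3 + l\right) - -4 = \left(-3 + l\right) + 4 = 1 + l$)
$111 \left(- \frac{59}{26} - 4\right) y{\left(12 \right)} = 111 \left(- \frac{59}{26} - 4\right) \left(1 + 12\right) = 111 \left(\left(-59\right) \frac{1}{26} - 4\right) 13 = 111 \left(- \frac{59}{26} - 4\right) 13 = 111 \left(- \frac{163}{26}\right) 13 = \left(- \frac{18093}{26}\right) 13 = - \frac{18093}{2}$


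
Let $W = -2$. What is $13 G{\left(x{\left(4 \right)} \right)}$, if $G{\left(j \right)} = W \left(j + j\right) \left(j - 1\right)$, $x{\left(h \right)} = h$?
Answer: $-624$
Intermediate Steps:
$G{\left(j \right)} = - 4 j \left(-1 + j\right)$ ($G{\left(j \right)} = - 2 \left(j + j\right) \left(j - 1\right) = - 2 \cdot 2 j \left(-1 + j\right) = - 4 j \left(-1 + j\right)$)
$13 G{\left(x{\left(4 \right)} \right)} = 13 \cdot 4 \cdot 4 \left(1 - 4\right) = 13 \cdot 4 \cdot 4 \left(-3\right) = 13 \left(-48\right) = -624$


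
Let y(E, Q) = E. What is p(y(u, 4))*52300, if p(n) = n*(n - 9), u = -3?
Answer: 1882800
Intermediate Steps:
p(n) = n*(-9 + n)
p(y(u, 4))*52300 = -3*(-9 - 3)*52300 = -3*(-12)*52300 = 36*52300 = 1882800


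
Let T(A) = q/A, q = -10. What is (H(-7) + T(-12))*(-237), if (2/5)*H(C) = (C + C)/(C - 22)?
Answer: -28045/58 ≈ -483.53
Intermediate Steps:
H(C) = 5*C/(-22 + C) (H(C) = 5*((C + C)/(C - 22))/2 = 5*((2*C)/(-22 + C))/2 = 5*(2*C/(-22 + C))/2 = 5*C/(-22 + C))
T(A) = -10/A
(H(-7) + T(-12))*(-237) = (5*(-7)/(-22 - 7) - 10/(-12))*(-237) = (5*(-7)/(-29) - 10*(-1/12))*(-237) = (5*(-7)*(-1/29) + 5/6)*(-237) = (35/29 + 5/6)*(-237) = (355/174)*(-237) = -28045/58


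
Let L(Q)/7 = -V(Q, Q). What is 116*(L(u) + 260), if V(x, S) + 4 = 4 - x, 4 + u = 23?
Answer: 45588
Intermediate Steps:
u = 19 (u = -4 + 23 = 19)
V(x, S) = -x (V(x, S) = -4 + (4 - x) = -x)
L(Q) = 7*Q (L(Q) = 7*(-(-1)*Q) = 7*Q)
116*(L(u) + 260) = 116*(7*19 + 260) = 116*(133 + 260) = 116*393 = 45588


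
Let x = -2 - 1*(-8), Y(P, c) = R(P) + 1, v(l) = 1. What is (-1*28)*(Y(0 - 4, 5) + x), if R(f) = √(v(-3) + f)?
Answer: -196 - 28*I*√3 ≈ -196.0 - 48.497*I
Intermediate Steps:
R(f) = √(1 + f)
Y(P, c) = 1 + √(1 + P) (Y(P, c) = √(1 + P) + 1 = 1 + √(1 + P))
x = 6 (x = -2 + 8 = 6)
(-1*28)*(Y(0 - 4, 5) + x) = (-1*28)*((1 + √(1 + (0 - 4))) + 6) = -28*((1 + √(1 - 4)) + 6) = -28*((1 + √(-3)) + 6) = -28*((1 + I*√3) + 6) = -28*(7 + I*√3) = -196 - 28*I*√3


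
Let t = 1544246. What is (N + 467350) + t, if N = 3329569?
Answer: 5341165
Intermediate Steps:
(N + 467350) + t = (3329569 + 467350) + 1544246 = 3796919 + 1544246 = 5341165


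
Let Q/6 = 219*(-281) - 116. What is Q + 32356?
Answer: -337574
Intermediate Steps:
Q = -369930 (Q = 6*(219*(-281) - 116) = 6*(-61539 - 116) = 6*(-61655) = -369930)
Q + 32356 = -369930 + 32356 = -337574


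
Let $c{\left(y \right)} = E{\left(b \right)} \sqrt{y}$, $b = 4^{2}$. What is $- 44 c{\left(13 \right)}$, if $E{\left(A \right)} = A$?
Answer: $- 704 \sqrt{13} \approx -2538.3$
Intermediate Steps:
$b = 16$
$c{\left(y \right)} = 16 \sqrt{y}$
$- 44 c{\left(13 \right)} = - 44 \cdot 16 \sqrt{13} = - 704 \sqrt{13}$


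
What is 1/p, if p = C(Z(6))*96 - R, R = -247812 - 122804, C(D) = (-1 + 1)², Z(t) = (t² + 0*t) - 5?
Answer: 1/370616 ≈ 2.6982e-6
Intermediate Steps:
Z(t) = -5 + t² (Z(t) = (t² + 0) - 5 = t² - 5 = -5 + t²)
C(D) = 0 (C(D) = 0² = 0)
R = -370616
p = 370616 (p = 0*96 - 1*(-370616) = 0 + 370616 = 370616)
1/p = 1/370616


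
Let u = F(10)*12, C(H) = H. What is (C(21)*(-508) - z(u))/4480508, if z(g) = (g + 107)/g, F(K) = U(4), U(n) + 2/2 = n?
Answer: -384191/161298288 ≈ -0.0023819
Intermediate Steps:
U(n) = -1 + n
F(K) = 3 (F(K) = -1 + 4 = 3)
u = 36 (u = 3*12 = 36)
z(g) = (107 + g)/g
(C(21)*(-508) - z(u))/4480508 = (21*(-508) - (107 + 36)/36)/4480508 = (-10668 - 143/36)*(1/4480508) = -384191/36*1/4480508 = -384191/161298288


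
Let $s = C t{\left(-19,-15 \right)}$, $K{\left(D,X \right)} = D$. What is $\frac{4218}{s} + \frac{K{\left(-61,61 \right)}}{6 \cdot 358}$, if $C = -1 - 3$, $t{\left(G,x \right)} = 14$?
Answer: $- \frac{283240}{3759} \approx -75.35$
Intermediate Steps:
$C = -4$
$s = -56$ ($s = \left(-4\right) 14 = -56$)
$\frac{4218}{s} + \frac{K{\left(-61,61 \right)}}{6 \cdot 358} = \frac{4218}{-56} - \frac{61}{6 \cdot 358} = 4218 \left(- \frac{1}{56}\right) - \frac{61}{2148} = - \frac{2109}{28} - \frac{61}{2148} = - \frac{283240}{3759}$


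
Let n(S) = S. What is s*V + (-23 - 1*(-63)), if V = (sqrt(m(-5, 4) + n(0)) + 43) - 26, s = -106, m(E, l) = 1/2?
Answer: -1762 - 53*sqrt(2) ≈ -1837.0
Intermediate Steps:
m(E, l) = 1/2
V = 17 + sqrt(2)/2 (V = (sqrt(1/2 + 0) + 43) - 26 = (sqrt(1/2) + 43) - 26 = (sqrt(2)/2 + 43) - 26 = (43 + sqrt(2)/2) - 26 = 17 + sqrt(2)/2 ≈ 17.707)
s*V + (-23 - 1*(-63)) = -106*(17 + sqrt(2)/2) + (-23 - 1*(-63)) = (-1802 - 53*sqrt(2)) + (-23 + 63) = (-1802 - 53*sqrt(2)) + 40 = -1762 - 53*sqrt(2)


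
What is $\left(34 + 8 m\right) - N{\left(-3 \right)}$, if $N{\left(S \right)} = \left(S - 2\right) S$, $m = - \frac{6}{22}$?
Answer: $\frac{185}{11} \approx 16.818$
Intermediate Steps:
$m = - \frac{3}{11}$ ($m = \left(-6\right) \frac{1}{22} = - \frac{3}{11} \approx -0.27273$)
$N{\left(S \right)} = S \left(-2 + S\right)$ ($N{\left(S \right)} = \left(-2 + S\right) S = S \left(-2 + S\right)$)
$\left(34 + 8 m\right) - N{\left(-3 \right)} = \left(34 + 8 \left(- \frac{3}{11}\right)\right) - - 3 \left(-2 - 3\right) = \left(34 - \frac{24}{11}\right) - \left(-3\right) \left(-5\right) = \frac{350}{11} - 15 = \frac{185}{11}$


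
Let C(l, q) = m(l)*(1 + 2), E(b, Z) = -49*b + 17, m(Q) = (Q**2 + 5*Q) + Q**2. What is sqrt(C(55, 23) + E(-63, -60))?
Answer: sqrt(22079) ≈ 148.59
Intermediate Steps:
m(Q) = 2*Q**2 + 5*Q
E(b, Z) = 17 - 49*b
C(l, q) = 3*l*(5 + 2*l) (C(l, q) = (l*(5 + 2*l))*(1 + 2) = (l*(5 + 2*l))*3 = 3*l*(5 + 2*l))
sqrt(C(55, 23) + E(-63, -60)) = sqrt(3*55*(5 + 2*55) + (17 - 49*(-63))) = sqrt(3*55*(5 + 110) + (17 + 3087)) = sqrt(3*55*115 + 3104) = sqrt(18975 + 3104) = sqrt(22079)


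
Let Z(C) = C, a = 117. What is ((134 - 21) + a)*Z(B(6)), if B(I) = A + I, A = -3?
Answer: 690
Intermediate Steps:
B(I) = -3 + I
((134 - 21) + a)*Z(B(6)) = ((134 - 21) + 117)*(-3 + 6) = (113 + 117)*3 = 230*3 = 690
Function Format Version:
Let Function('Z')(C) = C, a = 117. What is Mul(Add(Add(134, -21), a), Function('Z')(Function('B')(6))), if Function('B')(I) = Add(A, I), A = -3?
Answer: 690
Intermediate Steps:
Function('B')(I) = Add(-3, I)
Mul(Add(Add(134, -21), a), Function('Z')(Function('B')(6))) = Mul(Add(Add(134, -21), 117), Add(-3, 6)) = Mul(Add(113, 117), 3) = Mul(230, 3) = 690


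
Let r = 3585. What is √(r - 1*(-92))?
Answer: √3677 ≈ 60.638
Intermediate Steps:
√(r - 1*(-92)) = √(3585 - 1*(-92)) = √(3585 + 92) = √3677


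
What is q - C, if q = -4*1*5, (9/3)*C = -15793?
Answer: 15733/3 ≈ 5244.3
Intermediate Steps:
C = -15793/3 (C = (⅓)*(-15793) = -15793/3 ≈ -5264.3)
q = -20 (q = -4*5 = -20)
q - C = -20 - 1*(-15793/3) = -20 + 15793/3 = 15733/3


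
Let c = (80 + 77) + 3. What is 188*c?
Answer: 30080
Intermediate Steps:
c = 160 (c = 157 + 3 = 160)
188*c = 188*160 = 30080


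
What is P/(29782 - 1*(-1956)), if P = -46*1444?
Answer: -33212/15869 ≈ -2.0929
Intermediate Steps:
P = -66424
P/(29782 - 1*(-1956)) = -66424/(29782 - 1*(-1956)) = -66424/(29782 + 1956) = -66424/31738 = -66424*1/31738 = -33212/15869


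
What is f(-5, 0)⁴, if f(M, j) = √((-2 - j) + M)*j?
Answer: 0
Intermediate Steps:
f(M, j) = j*√(-2 + M - j) (f(M, j) = √(-2 + M - j)*j = j*√(-2 + M - j))
f(-5, 0)⁴ = (0*√(-2 - 5 - 1*0))⁴ = (0*√(-2 - 5 + 0))⁴ = (0*√(-7))⁴ = (0*(I*√7))⁴ = 0⁴ = 0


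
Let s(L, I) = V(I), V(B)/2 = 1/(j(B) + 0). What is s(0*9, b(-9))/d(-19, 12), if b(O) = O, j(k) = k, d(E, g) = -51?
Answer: 2/459 ≈ 0.0043573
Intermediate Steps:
V(B) = 2/B (V(B) = 2/(B + 0) = 2/B)
s(L, I) = 2/I
s(0*9, b(-9))/d(-19, 12) = (2/(-9))/(-51) = (2*(-⅑))*(-1/51) = -2/9*(-1/51) = 2/459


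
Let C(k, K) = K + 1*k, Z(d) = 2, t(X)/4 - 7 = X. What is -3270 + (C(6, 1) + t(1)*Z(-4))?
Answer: -3199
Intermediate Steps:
t(X) = 28 + 4*X
C(k, K) = K + k
-3270 + (C(6, 1) + t(1)*Z(-4)) = -3270 + ((1 + 6) + (28 + 4*1)*2) = -3270 + (7 + (28 + 4)*2) = -3270 + (7 + 32*2) = -3270 + (7 + 64) = -3270 + 71 = -3199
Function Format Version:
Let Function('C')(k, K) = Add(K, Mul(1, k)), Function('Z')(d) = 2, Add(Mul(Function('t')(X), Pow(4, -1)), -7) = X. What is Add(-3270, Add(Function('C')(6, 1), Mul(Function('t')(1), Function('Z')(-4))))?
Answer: -3199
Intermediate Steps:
Function('t')(X) = Add(28, Mul(4, X))
Function('C')(k, K) = Add(K, k)
Add(-3270, Add(Function('C')(6, 1), Mul(Function('t')(1), Function('Z')(-4)))) = Add(-3270, Add(Add(1, 6), Mul(Add(28, Mul(4, 1)), 2))) = Add(-3270, Add(7, Mul(Add(28, 4), 2))) = Add(-3270, Add(7, Mul(32, 2))) = Add(-3270, Add(7, 64)) = Add(-3270, 71) = -3199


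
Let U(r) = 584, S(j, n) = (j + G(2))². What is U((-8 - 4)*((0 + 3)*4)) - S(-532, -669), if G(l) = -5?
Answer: -287785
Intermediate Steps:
S(j, n) = (-5 + j)² (S(j, n) = (j - 5)² = (-5 + j)²)
U((-8 - 4)*((0 + 3)*4)) - S(-532, -669) = 584 - (-5 - 532)² = 584 - 1*(-537)² = 584 - 1*288369 = 584 - 288369 = -287785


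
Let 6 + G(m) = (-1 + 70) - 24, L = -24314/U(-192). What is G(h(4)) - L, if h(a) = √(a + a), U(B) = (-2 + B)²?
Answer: 746059/18818 ≈ 39.646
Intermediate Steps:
L = -12157/18818 (L = -24314/(-2 - 192)² = -24314/((-194)²) = -24314/37636 = -24314*1/37636 = -12157/18818 ≈ -0.64603)
h(a) = √2*√a (h(a) = √(2*a) = √2*√a)
G(m) = 39 (G(m) = -6 + ((-1 + 70) - 24) = -6 + (69 - 24) = -6 + 45 = 39)
G(h(4)) - L = 39 - 1*(-12157/18818) = 39 + 12157/18818 = 746059/18818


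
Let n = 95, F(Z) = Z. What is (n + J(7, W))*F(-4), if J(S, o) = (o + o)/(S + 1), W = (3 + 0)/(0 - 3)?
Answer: -379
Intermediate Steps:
W = -1 (W = 3/(-3) = 3*(-⅓) = -1)
J(S, o) = 2*o/(1 + S) (J(S, o) = (2*o)/(1 + S) = 2*o/(1 + S))
(n + J(7, W))*F(-4) = (95 + 2*(-1)/(1 + 7))*(-4) = (95 + 2*(-1)/8)*(-4) = (95 + 2*(-1)*(⅛))*(-4) = (95 - ¼)*(-4) = (379/4)*(-4) = -379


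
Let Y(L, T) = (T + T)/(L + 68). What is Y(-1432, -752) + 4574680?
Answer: 1559966256/341 ≈ 4.5747e+6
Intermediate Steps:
Y(L, T) = 2*T/(68 + L) (Y(L, T) = (2*T)/(68 + L) = 2*T/(68 + L))
Y(-1432, -752) + 4574680 = 2*(-752)/(68 - 1432) + 4574680 = 2*(-752)/(-1364) + 4574680 = 2*(-752)*(-1/1364) + 4574680 = 376/341 + 4574680 = 1559966256/341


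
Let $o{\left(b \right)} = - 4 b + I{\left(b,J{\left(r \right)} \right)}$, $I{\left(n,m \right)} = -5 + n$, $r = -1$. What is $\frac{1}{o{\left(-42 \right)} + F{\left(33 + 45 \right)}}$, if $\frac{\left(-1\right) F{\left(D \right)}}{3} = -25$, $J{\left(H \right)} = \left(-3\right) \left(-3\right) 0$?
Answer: $\frac{1}{196} \approx 0.005102$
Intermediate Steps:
$J{\left(H \right)} = 0$ ($J{\left(H \right)} = 9 \cdot 0 = 0$)
$F{\left(D \right)} = 75$ ($F{\left(D \right)} = \left(-3\right) \left(-25\right) = 75$)
$o{\left(b \right)} = -5 - 3 b$ ($o{\left(b \right)} = - 4 b + \left(-5 + b\right) = -5 - 3 b$)
$\frac{1}{o{\left(-42 \right)} + F{\left(33 + 45 \right)}} = \frac{1}{\left(-5 - -126\right) + 75} = \frac{1}{\left(-5 + 126\right) + 75} = \frac{1}{121 + 75} = \frac{1}{196}$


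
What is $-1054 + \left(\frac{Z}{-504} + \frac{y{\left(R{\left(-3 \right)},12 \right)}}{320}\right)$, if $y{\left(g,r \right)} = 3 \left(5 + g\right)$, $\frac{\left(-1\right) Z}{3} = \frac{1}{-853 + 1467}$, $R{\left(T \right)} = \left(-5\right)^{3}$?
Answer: $- \frac{108838253}{103152} \approx -1055.1$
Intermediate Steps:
$R{\left(T \right)} = -125$
$Z = - \frac{3}{614}$ ($Z = - \frac{3}{-853 + 1467} = - \frac{3}{614} \approx -0.004886$)
$y{\left(g,r \right)} = 15 + 3 g$
$-1054 + \left(\frac{Z}{-504} + \frac{y{\left(R{\left(-3 \right)},12 \right)}}{320}\right) = -1054 + \left(- \frac{3}{614 \left(-504\right)} + \frac{15 + 3 \left(-125\right)}{320}\right) = -1054 + \left(\left(- \frac{3}{614}\right) \left(- \frac{1}{504}\right) + \left(15 - 375\right) \frac{1}{320}\right) = -1054 + \left(\frac{1}{103152} - \frac{9}{8}\right) = -1054 - \frac{116045}{103152} = - \frac{108838253}{103152}$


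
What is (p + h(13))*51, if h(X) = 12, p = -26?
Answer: -714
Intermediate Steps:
(p + h(13))*51 = (-26 + 12)*51 = -14*51 = -714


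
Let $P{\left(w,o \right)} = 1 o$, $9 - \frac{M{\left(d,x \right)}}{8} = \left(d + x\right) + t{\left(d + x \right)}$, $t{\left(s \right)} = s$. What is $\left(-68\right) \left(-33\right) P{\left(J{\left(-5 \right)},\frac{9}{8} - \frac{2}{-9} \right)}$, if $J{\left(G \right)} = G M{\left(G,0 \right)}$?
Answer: $\frac{18139}{6} \approx 3023.2$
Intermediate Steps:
$M{\left(d,x \right)} = 72 - 16 d - 16 x$ ($M{\left(d,x \right)} = 72 - 8 \left(\left(d + x\right) + \left(d + x\right)\right) = 72 - 8 \left(2 d + 2 x\right) = 72 - \left(16 d + 16 x\right) = 72 - 16 d - 16 x$)
$J{\left(G \right)} = G \left(72 - 16 G\right)$ ($J{\left(G \right)} = G \left(72 - 16 G - 0\right) = G \left(72 - 16 G + 0\right) = G \left(72 - 16 G\right)$)
$P{\left(w,o \right)} = o$
$\left(-68\right) \left(-33\right) P{\left(J{\left(-5 \right)},\frac{9}{8} - \frac{2}{-9} \right)} = \left(-68\right) \left(-33\right) \left(\frac{9}{8} - \frac{2}{-9}\right) = 2244 \left(9 \cdot \frac{1}{8} - - \frac{2}{9}\right) = 2244 \left(\frac{9}{8} + \frac{2}{9}\right) = 2244 \cdot \frac{97}{72} = \frac{18139}{6}$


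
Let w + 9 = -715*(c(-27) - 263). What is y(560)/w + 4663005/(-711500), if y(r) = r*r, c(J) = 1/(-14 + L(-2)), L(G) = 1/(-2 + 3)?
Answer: -130788574691/26765349300 ≈ -4.8865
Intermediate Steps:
L(G) = 1 (L(G) = 1/1 = 1)
c(J) = -1/13 (c(J) = 1/(-14 + 1) = 1/(-13) = -1/13)
y(r) = r²
w = 188091 (w = -9 - 715*(-1/13 - 263) = -9 - 715*(-3420/13) = -9 + 188100 = 188091)
y(560)/w + 4663005/(-711500) = 560²/188091 + 4663005/(-711500) = 313600*(1/188091) + 4663005*(-1/711500) = 313600/188091 - 932601/142300 = -130788574691/26765349300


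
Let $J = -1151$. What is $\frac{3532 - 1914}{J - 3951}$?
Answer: $- \frac{809}{2551} \approx -0.31713$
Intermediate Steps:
$\frac{3532 - 1914}{J - 3951} = \frac{3532 - 1914}{-1151 - 3951} = \frac{1618}{-1151 - 3951} = \frac{1618}{-5102} = 1618 \left(- \frac{1}{5102}\right) = - \frac{809}{2551}$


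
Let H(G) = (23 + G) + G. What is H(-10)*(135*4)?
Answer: 1620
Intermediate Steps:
H(G) = 23 + 2*G
H(-10)*(135*4) = (23 + 2*(-10))*(135*4) = (23 - 20)*540 = 3*540 = 1620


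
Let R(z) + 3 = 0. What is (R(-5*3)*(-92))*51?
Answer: 14076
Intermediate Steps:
R(z) = -3 (R(z) = -3 + 0 = -3)
(R(-5*3)*(-92))*51 = -3*(-92)*51 = 276*51 = 14076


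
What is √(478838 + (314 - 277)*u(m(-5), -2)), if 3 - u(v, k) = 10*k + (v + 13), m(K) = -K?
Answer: √479023 ≈ 692.12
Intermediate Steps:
u(v, k) = -10 - v - 10*k (u(v, k) = 3 - (10*k + (v + 13)) = 3 - (10*k + (13 + v)) = 3 - (13 + v + 10*k) = 3 + (-13 - v - 10*k) = -10 - v - 10*k)
√(478838 + (314 - 277)*u(m(-5), -2)) = √(478838 + (314 - 277)*(-10 - (-1)*(-5) - 10*(-2))) = √(478838 + 37*(-10 - 1*5 + 20)) = √(478838 + 37*(-10 - 5 + 20)) = √(478838 + 37*5) = √(478838 + 185) = √479023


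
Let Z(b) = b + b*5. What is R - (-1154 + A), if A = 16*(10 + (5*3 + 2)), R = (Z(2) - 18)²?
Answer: 758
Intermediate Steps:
Z(b) = 6*b (Z(b) = b + 5*b = 6*b)
R = 36 (R = (6*2 - 18)² = (12 - 18)² = (-6)² = 36)
A = 432 (A = 16*(10 + (15 + 2)) = 16*(10 + 17) = 16*27 = 432)
R - (-1154 + A) = 36 - (-1154 + 432) = 36 - 1*(-722) = 36 + 722 = 758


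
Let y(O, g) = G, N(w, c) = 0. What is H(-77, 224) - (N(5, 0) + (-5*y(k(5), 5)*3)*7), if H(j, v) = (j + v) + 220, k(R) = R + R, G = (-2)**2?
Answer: 787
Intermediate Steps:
G = 4
k(R) = 2*R
H(j, v) = 220 + j + v
y(O, g) = 4
H(-77, 224) - (N(5, 0) + (-5*y(k(5), 5)*3)*7) = (220 - 77 + 224) - (0 + (-5*4*3)*7) = 367 - (0 - 20*3*7) = 367 - (0 - 60*7) = 367 - (0 - 420) = 367 - 1*(-420) = 367 + 420 = 787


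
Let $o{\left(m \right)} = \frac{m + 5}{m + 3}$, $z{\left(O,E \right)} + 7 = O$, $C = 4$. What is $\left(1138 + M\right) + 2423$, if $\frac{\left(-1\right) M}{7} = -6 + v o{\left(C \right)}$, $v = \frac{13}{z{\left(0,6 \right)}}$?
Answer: $\frac{25338}{7} \approx 3619.7$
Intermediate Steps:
$z{\left(O,E \right)} = -7 + O$
$v = - \frac{13}{7}$ ($v = \frac{13}{-7 + 0} = \frac{13}{-7} = 13 \left(- \frac{1}{7}\right) = - \frac{13}{7} \approx -1.8571$)
$o{\left(m \right)} = \frac{5 + m}{3 + m}$
$M = \frac{411}{7}$ ($M = - 7 \left(-6 - \frac{13 \frac{5 + 4}{3 + 4}}{7}\right) = - 7 \left(-6 - \frac{13 \cdot \frac{1}{7} \cdot 9}{7}\right) = - 7 \left(-6 - \frac{117}{49}\right) = \left(-7\right) \left(- \frac{411}{49}\right) = \frac{411}{7} \approx 58.714$)
$\left(1138 + M\right) + 2423 = \left(1138 + \frac{411}{7}\right) + 2423 = \frac{8377}{7} + 2423 = \frac{25338}{7}$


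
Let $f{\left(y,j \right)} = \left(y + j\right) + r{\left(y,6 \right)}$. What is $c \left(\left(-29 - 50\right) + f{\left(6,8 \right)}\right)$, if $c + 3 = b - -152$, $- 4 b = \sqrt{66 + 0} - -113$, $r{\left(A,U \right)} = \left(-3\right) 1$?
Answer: $-8211 + 17 \sqrt{66} \approx -8072.9$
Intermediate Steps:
$r{\left(A,U \right)} = -3$
$f{\left(y,j \right)} = -3 + j + y$ ($f{\left(y,j \right)} = \left(y + j\right) - 3 = \left(j + y\right) - 3 = -3 + j + y$)
$b = - \frac{113}{4} - \frac{\sqrt{66}}{4}$ ($b = - \frac{\sqrt{66 + 0} - -113}{4} = - \frac{\sqrt{66} + 113}{4} = - \frac{113 + \sqrt{66}}{4} = - \frac{113}{4} - \frac{\sqrt{66}}{4} \approx -30.281$)
$c = \frac{483}{4} - \frac{\sqrt{66}}{4}$ ($c = -3 - \left(- \frac{495}{4} + \frac{\sqrt{66}}{4}\right) = -3 + \left(\left(- \frac{113}{4} - \frac{\sqrt{66}}{4}\right) + 152\right) = -3 + \left(\frac{495}{4} - \frac{\sqrt{66}}{4}\right) = \frac{483}{4} - \frac{\sqrt{66}}{4} \approx 118.72$)
$c \left(\left(-29 - 50\right) + f{\left(6,8 \right)}\right) = \left(\frac{483}{4} - \frac{\sqrt{66}}{4}\right) \left(\left(-29 - 50\right) + \left(-3 + 8 + 6\right)\right) = \left(\frac{483}{4} - \frac{\sqrt{66}}{4}\right) \left(-79 + 11\right) = \left(\frac{483}{4} - \frac{\sqrt{66}}{4}\right) \left(-68\right) = -8211 + 17 \sqrt{66}$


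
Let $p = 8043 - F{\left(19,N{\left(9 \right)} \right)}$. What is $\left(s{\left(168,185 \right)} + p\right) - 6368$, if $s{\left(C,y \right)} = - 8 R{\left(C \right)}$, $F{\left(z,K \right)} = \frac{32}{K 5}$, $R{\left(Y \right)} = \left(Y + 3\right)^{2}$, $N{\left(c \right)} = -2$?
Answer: $- \frac{1161249}{5} \approx -2.3225 \cdot 10^{5}$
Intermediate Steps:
$R{\left(Y \right)} = \left(3 + Y\right)^{2}$
$F{\left(z,K \right)} = \frac{32}{5 K}$
$p = \frac{40231}{5}$ ($p = 8043 - \frac{32}{5 \left(-2\right)} = 8043 - \frac{32}{5} \left(- \frac{1}{2}\right) = 8043 - - \frac{16}{5} = 8043 + \frac{16}{5} = \frac{40231}{5} \approx 8046.2$)
$s{\left(C,y \right)} = - 8 \left(3 + C\right)^{2}$
$\left(s{\left(168,185 \right)} + p\right) - 6368 = \left(- 8 \left(3 + 168\right)^{2} + \frac{40231}{5}\right) - 6368 = \left(- 8 \cdot 171^{2} + \frac{40231}{5}\right) - 6368 = \left(\left(-8\right) 29241 + \frac{40231}{5}\right) - 6368 = \left(-233928 + \frac{40231}{5}\right) - 6368 = - \frac{1129409}{5} - 6368 = - \frac{1161249}{5}$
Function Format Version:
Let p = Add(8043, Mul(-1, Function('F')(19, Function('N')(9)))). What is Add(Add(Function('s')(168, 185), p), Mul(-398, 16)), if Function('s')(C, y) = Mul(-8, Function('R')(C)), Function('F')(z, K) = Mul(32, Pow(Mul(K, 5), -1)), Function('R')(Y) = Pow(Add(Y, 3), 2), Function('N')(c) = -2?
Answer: Rational(-1161249, 5) ≈ -2.3225e+5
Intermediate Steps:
Function('R')(Y) = Pow(Add(3, Y), 2)
Function('F')(z, K) = Mul(Rational(32, 5), Pow(K, -1)) (Function('F')(z, K) = Mul(32, Pow(Mul(5, K), -1)) = Mul(32, Mul(Rational(1, 5), Pow(K, -1))) = Mul(Rational(32, 5), Pow(K, -1)))
p = Rational(40231, 5) (p = Add(8043, Mul(-1, Mul(Rational(32, 5), Pow(-2, -1)))) = Add(8043, Mul(-1, Mul(Rational(32, 5), Rational(-1, 2)))) = Add(8043, Mul(-1, Rational(-16, 5))) = Add(8043, Rational(16, 5)) = Rational(40231, 5) ≈ 8046.2)
Function('s')(C, y) = Mul(-8, Pow(Add(3, C), 2))
Add(Add(Function('s')(168, 185), p), Mul(-398, 16)) = Add(Add(Mul(-8, Pow(Add(3, 168), 2)), Rational(40231, 5)), Mul(-398, 16)) = Add(Add(Mul(-8, Pow(171, 2)), Rational(40231, 5)), -6368) = Add(Add(Mul(-8, 29241), Rational(40231, 5)), -6368) = Add(Add(-233928, Rational(40231, 5)), -6368) = Add(Rational(-1129409, 5), -6368) = Rational(-1161249, 5)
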